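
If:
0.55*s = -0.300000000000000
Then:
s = -0.55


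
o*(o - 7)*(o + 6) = o^3 - o^2 - 42*o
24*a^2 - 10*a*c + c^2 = (-6*a + c)*(-4*a + c)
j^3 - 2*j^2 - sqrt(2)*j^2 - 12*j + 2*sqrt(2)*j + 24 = (j - 2)*(j - 3*sqrt(2))*(j + 2*sqrt(2))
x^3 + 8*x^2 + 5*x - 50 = (x - 2)*(x + 5)^2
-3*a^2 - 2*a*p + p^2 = (-3*a + p)*(a + p)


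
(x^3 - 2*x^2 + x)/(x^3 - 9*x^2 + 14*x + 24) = x*(x^2 - 2*x + 1)/(x^3 - 9*x^2 + 14*x + 24)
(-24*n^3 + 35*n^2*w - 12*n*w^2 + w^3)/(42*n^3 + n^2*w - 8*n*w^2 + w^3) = (8*n^2 - 9*n*w + w^2)/(-14*n^2 - 5*n*w + w^2)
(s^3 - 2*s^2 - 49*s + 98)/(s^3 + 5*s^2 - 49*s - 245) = (s - 2)/(s + 5)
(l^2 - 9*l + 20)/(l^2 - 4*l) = (l - 5)/l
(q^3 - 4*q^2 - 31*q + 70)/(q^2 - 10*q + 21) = (q^2 + 3*q - 10)/(q - 3)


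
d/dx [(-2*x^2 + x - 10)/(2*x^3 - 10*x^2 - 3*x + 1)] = (4*x^4 - 4*x^3 + 76*x^2 - 204*x - 29)/(4*x^6 - 40*x^5 + 88*x^4 + 64*x^3 - 11*x^2 - 6*x + 1)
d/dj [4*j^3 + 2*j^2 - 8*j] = 12*j^2 + 4*j - 8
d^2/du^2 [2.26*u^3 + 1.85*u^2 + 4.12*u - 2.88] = 13.56*u + 3.7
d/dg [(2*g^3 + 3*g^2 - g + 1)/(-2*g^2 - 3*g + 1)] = (-4*g^4 - 12*g^3 - 5*g^2 + 10*g + 2)/(4*g^4 + 12*g^3 + 5*g^2 - 6*g + 1)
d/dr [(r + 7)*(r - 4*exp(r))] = r - (r + 7)*(4*exp(r) - 1) - 4*exp(r)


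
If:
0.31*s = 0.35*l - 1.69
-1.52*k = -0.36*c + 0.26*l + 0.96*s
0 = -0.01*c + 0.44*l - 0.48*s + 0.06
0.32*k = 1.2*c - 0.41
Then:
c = -5.40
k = -21.52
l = 26.79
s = 24.79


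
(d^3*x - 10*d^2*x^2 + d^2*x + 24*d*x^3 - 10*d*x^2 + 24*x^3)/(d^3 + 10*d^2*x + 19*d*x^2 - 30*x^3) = x*(d^3 - 10*d^2*x + d^2 + 24*d*x^2 - 10*d*x + 24*x^2)/(d^3 + 10*d^2*x + 19*d*x^2 - 30*x^3)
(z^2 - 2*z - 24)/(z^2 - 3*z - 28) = (z - 6)/(z - 7)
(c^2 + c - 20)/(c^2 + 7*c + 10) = (c - 4)/(c + 2)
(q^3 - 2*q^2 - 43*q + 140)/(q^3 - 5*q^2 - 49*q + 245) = (q - 4)/(q - 7)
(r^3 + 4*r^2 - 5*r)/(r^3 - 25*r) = (r - 1)/(r - 5)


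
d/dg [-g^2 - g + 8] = -2*g - 1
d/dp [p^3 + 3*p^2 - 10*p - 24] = 3*p^2 + 6*p - 10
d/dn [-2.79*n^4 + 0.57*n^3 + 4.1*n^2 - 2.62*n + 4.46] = -11.16*n^3 + 1.71*n^2 + 8.2*n - 2.62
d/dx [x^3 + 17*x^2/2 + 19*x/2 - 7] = 3*x^2 + 17*x + 19/2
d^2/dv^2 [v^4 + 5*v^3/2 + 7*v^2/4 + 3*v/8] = 12*v^2 + 15*v + 7/2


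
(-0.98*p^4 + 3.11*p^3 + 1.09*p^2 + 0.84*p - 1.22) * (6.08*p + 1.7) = -5.9584*p^5 + 17.2428*p^4 + 11.9142*p^3 + 6.9602*p^2 - 5.9896*p - 2.074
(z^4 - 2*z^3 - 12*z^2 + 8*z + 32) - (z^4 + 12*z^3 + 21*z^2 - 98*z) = -14*z^3 - 33*z^2 + 106*z + 32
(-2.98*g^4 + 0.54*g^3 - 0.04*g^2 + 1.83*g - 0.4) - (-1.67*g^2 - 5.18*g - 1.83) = -2.98*g^4 + 0.54*g^3 + 1.63*g^2 + 7.01*g + 1.43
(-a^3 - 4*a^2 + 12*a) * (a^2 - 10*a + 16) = -a^5 + 6*a^4 + 36*a^3 - 184*a^2 + 192*a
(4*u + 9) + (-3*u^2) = -3*u^2 + 4*u + 9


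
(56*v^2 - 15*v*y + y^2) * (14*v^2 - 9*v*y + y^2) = 784*v^4 - 714*v^3*y + 205*v^2*y^2 - 24*v*y^3 + y^4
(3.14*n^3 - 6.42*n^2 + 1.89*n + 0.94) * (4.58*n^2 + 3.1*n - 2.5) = 14.3812*n^5 - 19.6696*n^4 - 19.0958*n^3 + 26.2142*n^2 - 1.811*n - 2.35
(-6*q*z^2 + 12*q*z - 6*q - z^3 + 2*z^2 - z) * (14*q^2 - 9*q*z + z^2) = -84*q^3*z^2 + 168*q^3*z - 84*q^3 + 40*q^2*z^3 - 80*q^2*z^2 + 40*q^2*z + 3*q*z^4 - 6*q*z^3 + 3*q*z^2 - z^5 + 2*z^4 - z^3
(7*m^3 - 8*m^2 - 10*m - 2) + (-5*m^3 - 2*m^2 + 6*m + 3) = 2*m^3 - 10*m^2 - 4*m + 1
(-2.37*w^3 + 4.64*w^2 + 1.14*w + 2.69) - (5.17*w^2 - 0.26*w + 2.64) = -2.37*w^3 - 0.53*w^2 + 1.4*w + 0.0499999999999998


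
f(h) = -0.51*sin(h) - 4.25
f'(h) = -0.51*cos(h)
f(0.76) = -4.60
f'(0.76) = -0.37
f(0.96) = -4.67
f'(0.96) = -0.29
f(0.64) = -4.55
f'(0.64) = -0.41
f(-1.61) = -3.74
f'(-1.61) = 0.02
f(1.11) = -4.71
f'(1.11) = -0.23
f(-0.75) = -3.90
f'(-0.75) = -0.37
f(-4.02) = -4.64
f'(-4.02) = 0.33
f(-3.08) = -4.22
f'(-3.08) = 0.51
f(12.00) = -3.98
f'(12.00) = -0.43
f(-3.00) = -4.18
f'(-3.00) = 0.50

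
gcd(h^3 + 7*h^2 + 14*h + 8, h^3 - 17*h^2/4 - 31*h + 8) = h + 4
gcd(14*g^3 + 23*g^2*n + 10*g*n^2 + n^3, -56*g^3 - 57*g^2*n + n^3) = 7*g^2 + 8*g*n + n^2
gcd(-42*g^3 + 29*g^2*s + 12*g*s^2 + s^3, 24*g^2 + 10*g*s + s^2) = 6*g + s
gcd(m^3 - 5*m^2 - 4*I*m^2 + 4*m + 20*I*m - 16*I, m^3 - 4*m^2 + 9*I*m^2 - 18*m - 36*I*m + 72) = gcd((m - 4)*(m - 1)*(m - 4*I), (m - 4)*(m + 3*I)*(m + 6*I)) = m - 4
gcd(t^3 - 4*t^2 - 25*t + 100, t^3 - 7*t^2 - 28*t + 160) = t^2 + t - 20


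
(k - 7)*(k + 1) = k^2 - 6*k - 7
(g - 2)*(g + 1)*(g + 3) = g^3 + 2*g^2 - 5*g - 6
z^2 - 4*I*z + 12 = (z - 6*I)*(z + 2*I)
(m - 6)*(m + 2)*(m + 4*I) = m^3 - 4*m^2 + 4*I*m^2 - 12*m - 16*I*m - 48*I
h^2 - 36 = (h - 6)*(h + 6)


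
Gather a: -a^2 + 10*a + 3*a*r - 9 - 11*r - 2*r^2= -a^2 + a*(3*r + 10) - 2*r^2 - 11*r - 9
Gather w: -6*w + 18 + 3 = 21 - 6*w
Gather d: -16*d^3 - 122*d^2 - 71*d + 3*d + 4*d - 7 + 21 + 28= -16*d^3 - 122*d^2 - 64*d + 42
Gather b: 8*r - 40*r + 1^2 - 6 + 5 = -32*r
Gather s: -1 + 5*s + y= 5*s + y - 1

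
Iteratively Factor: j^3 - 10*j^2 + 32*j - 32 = (j - 2)*(j^2 - 8*j + 16) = (j - 4)*(j - 2)*(j - 4)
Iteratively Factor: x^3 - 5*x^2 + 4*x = (x)*(x^2 - 5*x + 4) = x*(x - 4)*(x - 1)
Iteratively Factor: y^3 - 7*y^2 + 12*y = (y - 4)*(y^2 - 3*y) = y*(y - 4)*(y - 3)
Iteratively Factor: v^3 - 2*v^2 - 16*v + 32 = (v - 2)*(v^2 - 16) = (v - 2)*(v + 4)*(v - 4)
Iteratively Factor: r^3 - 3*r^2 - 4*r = (r + 1)*(r^2 - 4*r) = r*(r + 1)*(r - 4)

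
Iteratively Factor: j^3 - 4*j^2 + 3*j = (j - 1)*(j^2 - 3*j) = j*(j - 1)*(j - 3)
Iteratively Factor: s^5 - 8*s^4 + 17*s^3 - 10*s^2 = (s)*(s^4 - 8*s^3 + 17*s^2 - 10*s) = s^2*(s^3 - 8*s^2 + 17*s - 10) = s^2*(s - 1)*(s^2 - 7*s + 10) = s^2*(s - 2)*(s - 1)*(s - 5)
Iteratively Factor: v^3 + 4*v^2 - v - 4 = (v + 4)*(v^2 - 1) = (v - 1)*(v + 4)*(v + 1)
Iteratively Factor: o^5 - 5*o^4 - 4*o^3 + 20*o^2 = (o)*(o^4 - 5*o^3 - 4*o^2 + 20*o) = o*(o + 2)*(o^3 - 7*o^2 + 10*o) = o*(o - 5)*(o + 2)*(o^2 - 2*o) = o^2*(o - 5)*(o + 2)*(o - 2)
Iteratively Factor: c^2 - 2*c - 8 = (c + 2)*(c - 4)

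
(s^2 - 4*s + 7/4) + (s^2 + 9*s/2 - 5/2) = 2*s^2 + s/2 - 3/4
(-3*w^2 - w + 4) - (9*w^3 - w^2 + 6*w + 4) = -9*w^3 - 2*w^2 - 7*w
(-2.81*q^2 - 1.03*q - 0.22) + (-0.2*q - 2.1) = -2.81*q^2 - 1.23*q - 2.32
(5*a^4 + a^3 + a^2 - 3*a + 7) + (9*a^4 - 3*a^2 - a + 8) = 14*a^4 + a^3 - 2*a^2 - 4*a + 15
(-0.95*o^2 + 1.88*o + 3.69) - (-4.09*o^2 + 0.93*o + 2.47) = 3.14*o^2 + 0.95*o + 1.22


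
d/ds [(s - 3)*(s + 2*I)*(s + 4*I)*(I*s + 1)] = 4*I*s^3 + s^2*(-15 - 9*I) + s*(30 - 4*I) - 8 + 6*I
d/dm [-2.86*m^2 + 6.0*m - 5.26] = 6.0 - 5.72*m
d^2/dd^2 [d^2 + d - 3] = 2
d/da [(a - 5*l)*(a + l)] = 2*a - 4*l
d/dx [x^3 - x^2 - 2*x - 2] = 3*x^2 - 2*x - 2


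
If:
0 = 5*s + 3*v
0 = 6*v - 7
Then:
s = -7/10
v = 7/6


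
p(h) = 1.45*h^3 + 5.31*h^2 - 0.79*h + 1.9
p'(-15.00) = 818.66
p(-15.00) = -3685.25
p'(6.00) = 219.53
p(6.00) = 501.52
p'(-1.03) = -7.11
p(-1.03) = 6.76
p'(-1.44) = -7.06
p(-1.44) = 9.72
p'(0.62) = 7.47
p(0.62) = 3.80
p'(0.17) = 1.14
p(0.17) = 1.93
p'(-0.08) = -1.61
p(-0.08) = 2.00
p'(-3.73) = 20.12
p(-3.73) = 3.48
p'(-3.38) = 13.01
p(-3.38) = 9.24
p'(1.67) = 29.08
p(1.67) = 22.14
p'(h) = 4.35*h^2 + 10.62*h - 0.79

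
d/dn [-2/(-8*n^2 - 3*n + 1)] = 2*(-16*n - 3)/(8*n^2 + 3*n - 1)^2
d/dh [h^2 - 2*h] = 2*h - 2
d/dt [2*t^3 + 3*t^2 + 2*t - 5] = 6*t^2 + 6*t + 2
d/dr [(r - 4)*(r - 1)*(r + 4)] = 3*r^2 - 2*r - 16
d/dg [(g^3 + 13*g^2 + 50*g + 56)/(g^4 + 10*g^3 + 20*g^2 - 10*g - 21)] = (-g^4 - 12*g^3 - 43*g^2 - 54*g - 10)/(g^6 + 6*g^5 + 7*g^4 - 12*g^3 - 17*g^2 + 6*g + 9)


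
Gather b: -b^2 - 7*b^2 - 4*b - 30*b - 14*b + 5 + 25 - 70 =-8*b^2 - 48*b - 40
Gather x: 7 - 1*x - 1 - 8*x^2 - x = -8*x^2 - 2*x + 6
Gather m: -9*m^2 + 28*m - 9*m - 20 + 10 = -9*m^2 + 19*m - 10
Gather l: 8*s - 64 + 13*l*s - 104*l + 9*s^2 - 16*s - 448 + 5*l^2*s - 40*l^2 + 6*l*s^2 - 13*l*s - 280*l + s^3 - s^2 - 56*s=l^2*(5*s - 40) + l*(6*s^2 - 384) + s^3 + 8*s^2 - 64*s - 512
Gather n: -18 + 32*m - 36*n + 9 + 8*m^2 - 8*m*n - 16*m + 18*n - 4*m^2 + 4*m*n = 4*m^2 + 16*m + n*(-4*m - 18) - 9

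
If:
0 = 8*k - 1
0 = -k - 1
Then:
No Solution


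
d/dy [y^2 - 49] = 2*y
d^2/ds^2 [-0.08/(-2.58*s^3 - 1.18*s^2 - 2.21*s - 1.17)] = (-(1.2384*s + 0.1888)*(2.58*s^3 + 1.18*s^2 + 2.21*s + 1.17) + 0.08*(7.74*s^2 + 2.36*s + 2.21)*(15.48*s^2 + 4.72*s + 4.42))/(2.58*s^3 + 1.18*s^2 + 2.21*s + 1.17)^3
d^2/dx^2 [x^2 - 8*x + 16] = 2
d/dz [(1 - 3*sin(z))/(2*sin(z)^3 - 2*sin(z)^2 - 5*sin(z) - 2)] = 4*(12*sin(z)^3 - 12*sin(z)^2 + 4*sin(z) + 11)*cos(z)/(4*sin(z)^2 + 7*sin(z) + sin(3*z) + 4)^2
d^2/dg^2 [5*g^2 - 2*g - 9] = 10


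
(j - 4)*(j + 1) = j^2 - 3*j - 4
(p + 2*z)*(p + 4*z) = p^2 + 6*p*z + 8*z^2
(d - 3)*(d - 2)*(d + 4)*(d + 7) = d^4 + 6*d^3 - 21*d^2 - 74*d + 168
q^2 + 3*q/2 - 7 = (q - 2)*(q + 7/2)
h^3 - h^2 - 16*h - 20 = (h - 5)*(h + 2)^2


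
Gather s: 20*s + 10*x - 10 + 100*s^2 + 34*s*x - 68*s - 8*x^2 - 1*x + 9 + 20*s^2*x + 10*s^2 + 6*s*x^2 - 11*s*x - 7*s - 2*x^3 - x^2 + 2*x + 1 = s^2*(20*x + 110) + s*(6*x^2 + 23*x - 55) - 2*x^3 - 9*x^2 + 11*x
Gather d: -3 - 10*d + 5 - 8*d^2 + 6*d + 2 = -8*d^2 - 4*d + 4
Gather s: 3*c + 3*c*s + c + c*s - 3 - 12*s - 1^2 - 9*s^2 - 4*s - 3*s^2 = 4*c - 12*s^2 + s*(4*c - 16) - 4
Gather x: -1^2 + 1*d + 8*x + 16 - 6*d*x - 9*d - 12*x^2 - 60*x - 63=-8*d - 12*x^2 + x*(-6*d - 52) - 48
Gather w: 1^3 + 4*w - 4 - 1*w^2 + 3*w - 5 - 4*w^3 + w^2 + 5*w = -4*w^3 + 12*w - 8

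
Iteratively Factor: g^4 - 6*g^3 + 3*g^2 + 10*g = (g - 2)*(g^3 - 4*g^2 - 5*g) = (g - 2)*(g + 1)*(g^2 - 5*g) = g*(g - 2)*(g + 1)*(g - 5)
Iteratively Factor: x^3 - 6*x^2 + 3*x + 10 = (x + 1)*(x^2 - 7*x + 10) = (x - 2)*(x + 1)*(x - 5)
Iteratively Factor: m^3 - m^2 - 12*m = (m + 3)*(m^2 - 4*m) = (m - 4)*(m + 3)*(m)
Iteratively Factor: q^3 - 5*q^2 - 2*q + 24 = (q - 4)*(q^2 - q - 6) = (q - 4)*(q - 3)*(q + 2)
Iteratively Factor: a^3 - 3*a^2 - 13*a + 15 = (a - 5)*(a^2 + 2*a - 3) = (a - 5)*(a - 1)*(a + 3)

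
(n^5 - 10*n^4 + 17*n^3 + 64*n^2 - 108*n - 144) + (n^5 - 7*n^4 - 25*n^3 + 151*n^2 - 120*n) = 2*n^5 - 17*n^4 - 8*n^3 + 215*n^2 - 228*n - 144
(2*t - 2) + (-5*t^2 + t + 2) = -5*t^2 + 3*t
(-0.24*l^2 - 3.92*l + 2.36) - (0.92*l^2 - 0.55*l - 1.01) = -1.16*l^2 - 3.37*l + 3.37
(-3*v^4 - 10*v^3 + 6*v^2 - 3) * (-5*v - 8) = 15*v^5 + 74*v^4 + 50*v^3 - 48*v^2 + 15*v + 24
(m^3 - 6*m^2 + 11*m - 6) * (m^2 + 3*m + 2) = m^5 - 3*m^4 - 5*m^3 + 15*m^2 + 4*m - 12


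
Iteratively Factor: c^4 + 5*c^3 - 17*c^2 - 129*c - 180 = (c + 4)*(c^3 + c^2 - 21*c - 45) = (c + 3)*(c + 4)*(c^2 - 2*c - 15) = (c - 5)*(c + 3)*(c + 4)*(c + 3)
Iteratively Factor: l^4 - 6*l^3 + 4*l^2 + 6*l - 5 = (l - 1)*(l^3 - 5*l^2 - l + 5) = (l - 5)*(l - 1)*(l^2 - 1) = (l - 5)*(l - 1)^2*(l + 1)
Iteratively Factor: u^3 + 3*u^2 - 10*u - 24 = (u + 2)*(u^2 + u - 12) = (u + 2)*(u + 4)*(u - 3)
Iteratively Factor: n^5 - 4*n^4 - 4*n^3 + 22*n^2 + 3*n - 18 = (n + 1)*(n^4 - 5*n^3 + n^2 + 21*n - 18) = (n - 3)*(n + 1)*(n^3 - 2*n^2 - 5*n + 6) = (n - 3)*(n + 1)*(n + 2)*(n^2 - 4*n + 3) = (n - 3)*(n - 1)*(n + 1)*(n + 2)*(n - 3)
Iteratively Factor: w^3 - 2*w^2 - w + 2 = (w + 1)*(w^2 - 3*w + 2) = (w - 2)*(w + 1)*(w - 1)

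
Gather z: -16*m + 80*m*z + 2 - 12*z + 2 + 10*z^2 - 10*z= -16*m + 10*z^2 + z*(80*m - 22) + 4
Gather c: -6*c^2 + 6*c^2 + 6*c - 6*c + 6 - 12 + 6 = 0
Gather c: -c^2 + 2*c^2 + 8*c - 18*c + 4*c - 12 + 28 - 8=c^2 - 6*c + 8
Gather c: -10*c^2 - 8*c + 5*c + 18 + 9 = -10*c^2 - 3*c + 27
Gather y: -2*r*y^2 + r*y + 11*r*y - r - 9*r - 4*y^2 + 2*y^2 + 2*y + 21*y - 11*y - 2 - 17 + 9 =-10*r + y^2*(-2*r - 2) + y*(12*r + 12) - 10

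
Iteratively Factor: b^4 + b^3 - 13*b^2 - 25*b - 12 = (b + 3)*(b^3 - 2*b^2 - 7*b - 4) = (b + 1)*(b + 3)*(b^2 - 3*b - 4) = (b + 1)^2*(b + 3)*(b - 4)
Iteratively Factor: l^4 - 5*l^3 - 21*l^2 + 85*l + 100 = (l - 5)*(l^3 - 21*l - 20) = (l - 5)*(l + 4)*(l^2 - 4*l - 5) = (l - 5)*(l + 1)*(l + 4)*(l - 5)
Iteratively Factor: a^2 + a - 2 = (a + 2)*(a - 1)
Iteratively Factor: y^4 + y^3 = (y)*(y^3 + y^2) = y*(y + 1)*(y^2) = y^2*(y + 1)*(y)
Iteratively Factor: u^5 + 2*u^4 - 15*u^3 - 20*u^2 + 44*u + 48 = (u + 1)*(u^4 + u^3 - 16*u^2 - 4*u + 48) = (u + 1)*(u + 4)*(u^3 - 3*u^2 - 4*u + 12) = (u - 2)*(u + 1)*(u + 4)*(u^2 - u - 6) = (u - 2)*(u + 1)*(u + 2)*(u + 4)*(u - 3)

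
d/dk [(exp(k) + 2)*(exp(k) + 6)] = 2*(exp(k) + 4)*exp(k)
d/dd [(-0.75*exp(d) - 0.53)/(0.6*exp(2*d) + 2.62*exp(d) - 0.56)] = (0.45*exp(2*d) + 0.636*exp(d) + 1.8086)*exp(d)/(0.36*exp(4*d) + 3.144*exp(3*d) + 6.1924*exp(2*d) - 2.9344*exp(d) + 0.3136)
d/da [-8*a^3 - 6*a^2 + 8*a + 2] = -24*a^2 - 12*a + 8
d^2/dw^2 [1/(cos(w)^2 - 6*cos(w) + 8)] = (-8*sin(w)^4 + 12*sin(w)^2 - 141*cos(w) + 9*cos(3*w) + 108)/(2*(cos(w) - 4)^3*(cos(w) - 2)^3)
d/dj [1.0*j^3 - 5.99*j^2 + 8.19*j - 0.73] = 3.0*j^2 - 11.98*j + 8.19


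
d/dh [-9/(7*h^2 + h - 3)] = 9*(14*h + 1)/(7*h^2 + h - 3)^2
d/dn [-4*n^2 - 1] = -8*n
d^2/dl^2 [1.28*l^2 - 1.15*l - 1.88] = 2.56000000000000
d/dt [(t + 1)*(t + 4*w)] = 2*t + 4*w + 1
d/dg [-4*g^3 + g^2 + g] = -12*g^2 + 2*g + 1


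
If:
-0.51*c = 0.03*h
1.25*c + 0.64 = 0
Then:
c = -0.51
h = 8.70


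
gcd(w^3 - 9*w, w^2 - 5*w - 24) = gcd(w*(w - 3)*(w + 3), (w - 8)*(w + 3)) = w + 3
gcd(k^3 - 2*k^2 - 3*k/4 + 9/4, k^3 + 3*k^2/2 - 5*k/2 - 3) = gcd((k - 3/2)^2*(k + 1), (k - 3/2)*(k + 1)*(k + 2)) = k^2 - k/2 - 3/2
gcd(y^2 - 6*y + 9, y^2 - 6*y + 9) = y^2 - 6*y + 9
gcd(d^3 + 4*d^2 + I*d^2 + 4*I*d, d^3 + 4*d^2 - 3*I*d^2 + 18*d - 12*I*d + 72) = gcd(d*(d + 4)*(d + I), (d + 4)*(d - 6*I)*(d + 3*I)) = d + 4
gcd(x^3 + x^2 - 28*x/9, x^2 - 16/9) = x - 4/3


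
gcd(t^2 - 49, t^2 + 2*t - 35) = t + 7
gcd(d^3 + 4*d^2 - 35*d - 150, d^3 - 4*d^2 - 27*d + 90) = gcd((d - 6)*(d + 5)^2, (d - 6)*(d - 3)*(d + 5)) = d^2 - d - 30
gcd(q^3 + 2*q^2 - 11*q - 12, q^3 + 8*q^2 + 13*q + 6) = q + 1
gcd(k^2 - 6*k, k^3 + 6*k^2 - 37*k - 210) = k - 6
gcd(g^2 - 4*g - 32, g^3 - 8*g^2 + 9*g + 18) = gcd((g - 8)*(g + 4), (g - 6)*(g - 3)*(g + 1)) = 1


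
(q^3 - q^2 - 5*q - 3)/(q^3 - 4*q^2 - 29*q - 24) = (q^2 - 2*q - 3)/(q^2 - 5*q - 24)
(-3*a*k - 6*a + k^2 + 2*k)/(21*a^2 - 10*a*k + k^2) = (-k - 2)/(7*a - k)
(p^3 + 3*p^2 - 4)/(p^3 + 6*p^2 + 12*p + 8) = (p - 1)/(p + 2)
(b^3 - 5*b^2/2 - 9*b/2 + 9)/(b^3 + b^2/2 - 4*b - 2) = (2*b^2 - 9*b + 9)/(2*b^2 - 3*b - 2)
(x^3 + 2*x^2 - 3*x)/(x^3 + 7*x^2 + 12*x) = (x - 1)/(x + 4)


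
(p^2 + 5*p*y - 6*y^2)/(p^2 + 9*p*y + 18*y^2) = (p - y)/(p + 3*y)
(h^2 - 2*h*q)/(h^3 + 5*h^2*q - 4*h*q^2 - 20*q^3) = h/(h^2 + 7*h*q + 10*q^2)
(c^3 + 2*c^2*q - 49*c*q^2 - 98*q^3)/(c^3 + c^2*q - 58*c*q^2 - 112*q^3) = (-c + 7*q)/(-c + 8*q)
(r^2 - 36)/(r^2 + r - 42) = (r + 6)/(r + 7)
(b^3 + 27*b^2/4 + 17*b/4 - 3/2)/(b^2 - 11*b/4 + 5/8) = 2*(b^2 + 7*b + 6)/(2*b - 5)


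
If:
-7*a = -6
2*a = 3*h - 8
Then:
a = 6/7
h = 68/21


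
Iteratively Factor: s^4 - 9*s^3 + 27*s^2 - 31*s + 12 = (s - 1)*(s^3 - 8*s^2 + 19*s - 12) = (s - 4)*(s - 1)*(s^2 - 4*s + 3) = (s - 4)*(s - 3)*(s - 1)*(s - 1)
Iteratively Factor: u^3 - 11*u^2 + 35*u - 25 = (u - 5)*(u^2 - 6*u + 5) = (u - 5)*(u - 1)*(u - 5)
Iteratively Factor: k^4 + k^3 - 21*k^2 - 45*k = (k + 3)*(k^3 - 2*k^2 - 15*k) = (k - 5)*(k + 3)*(k^2 + 3*k) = k*(k - 5)*(k + 3)*(k + 3)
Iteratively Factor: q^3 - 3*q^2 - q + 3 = (q + 1)*(q^2 - 4*q + 3) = (q - 1)*(q + 1)*(q - 3)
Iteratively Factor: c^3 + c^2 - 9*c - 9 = (c + 1)*(c^2 - 9) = (c + 1)*(c + 3)*(c - 3)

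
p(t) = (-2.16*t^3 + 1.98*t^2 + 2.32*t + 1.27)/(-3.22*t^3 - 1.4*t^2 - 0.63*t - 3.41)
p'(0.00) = -0.61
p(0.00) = -0.37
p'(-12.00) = 0.01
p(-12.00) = 0.74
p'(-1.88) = 0.69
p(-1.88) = 1.28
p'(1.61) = 0.45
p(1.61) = -0.05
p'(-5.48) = 0.03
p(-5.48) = 0.83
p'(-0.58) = 1.02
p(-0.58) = -0.35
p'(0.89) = 0.58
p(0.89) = -0.46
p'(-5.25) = 0.03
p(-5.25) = 0.83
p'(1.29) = 0.58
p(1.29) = -0.22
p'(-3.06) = 0.11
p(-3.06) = 0.96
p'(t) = (-6.48*t^2 + 3.96*t + 2.32)/(-3.22*t^3 - 1.4*t^2 - 0.63*t - 3.41) + (9.66*t^2 + 2.8*t + 0.63)*(-2.16*t^3 + 1.98*t^2 + 2.32*t + 1.27)/(-3.22*t^3 - 1.4*t^2 - 0.63*t - 3.41)^2 = (3.5527136788005e-15*t^5 + 9.3996*t^4 + 17.6624*t^3 + 36.3656*t^2 - 9.9476*t - 7.1111)/(10.3684*t^6 + 9.016*t^5 + 6.0172*t^4 + 23.7244*t^3 + 9.9449*t^2 + 4.2966*t + 11.6281)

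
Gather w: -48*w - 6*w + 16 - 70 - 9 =-54*w - 63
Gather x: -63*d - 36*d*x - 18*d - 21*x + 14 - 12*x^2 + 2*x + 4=-81*d - 12*x^2 + x*(-36*d - 19) + 18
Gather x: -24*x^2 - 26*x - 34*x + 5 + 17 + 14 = -24*x^2 - 60*x + 36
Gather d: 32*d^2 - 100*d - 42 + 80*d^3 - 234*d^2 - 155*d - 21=80*d^3 - 202*d^2 - 255*d - 63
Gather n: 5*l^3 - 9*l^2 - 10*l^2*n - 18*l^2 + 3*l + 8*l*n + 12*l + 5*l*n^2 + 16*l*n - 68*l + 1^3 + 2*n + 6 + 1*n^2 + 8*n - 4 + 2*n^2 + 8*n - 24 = 5*l^3 - 27*l^2 - 53*l + n^2*(5*l + 3) + n*(-10*l^2 + 24*l + 18) - 21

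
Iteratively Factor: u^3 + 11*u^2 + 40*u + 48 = (u + 4)*(u^2 + 7*u + 12) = (u + 4)^2*(u + 3)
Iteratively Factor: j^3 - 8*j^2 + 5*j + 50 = (j + 2)*(j^2 - 10*j + 25) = (j - 5)*(j + 2)*(j - 5)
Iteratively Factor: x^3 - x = (x + 1)*(x^2 - x) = x*(x + 1)*(x - 1)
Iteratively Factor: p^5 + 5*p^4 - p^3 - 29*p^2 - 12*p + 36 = (p - 2)*(p^4 + 7*p^3 + 13*p^2 - 3*p - 18) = (p - 2)*(p - 1)*(p^3 + 8*p^2 + 21*p + 18) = (p - 2)*(p - 1)*(p + 2)*(p^2 + 6*p + 9) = (p - 2)*(p - 1)*(p + 2)*(p + 3)*(p + 3)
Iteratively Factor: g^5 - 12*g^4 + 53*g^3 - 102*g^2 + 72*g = (g - 2)*(g^4 - 10*g^3 + 33*g^2 - 36*g) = (g - 3)*(g - 2)*(g^3 - 7*g^2 + 12*g) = (g - 3)^2*(g - 2)*(g^2 - 4*g) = g*(g - 3)^2*(g - 2)*(g - 4)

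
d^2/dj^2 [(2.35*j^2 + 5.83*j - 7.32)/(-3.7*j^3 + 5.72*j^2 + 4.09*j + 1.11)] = (-64.3430000000001*j^6 - 478.8762*j^5 + 1729.47102*j^4 - 3061.839744*j^3 + 574.548768*j^2 + 1429.974072*j + 199.09146)/(50.653*j^9 - 234.9204*j^8 + 195.19794*j^7 + 286.627612*j^6 - 74.820618*j^5 - 295.220688*j^4 - 210.550987*j^3 - 76.847409*j^2 - 15.117867*j - 1.367631)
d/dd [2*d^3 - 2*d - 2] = 6*d^2 - 2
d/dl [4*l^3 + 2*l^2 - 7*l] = 12*l^2 + 4*l - 7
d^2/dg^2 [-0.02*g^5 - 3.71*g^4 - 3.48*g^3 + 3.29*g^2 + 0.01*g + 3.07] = -0.4*g^3 - 44.52*g^2 - 20.88*g + 6.58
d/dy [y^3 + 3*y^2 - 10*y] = 3*y^2 + 6*y - 10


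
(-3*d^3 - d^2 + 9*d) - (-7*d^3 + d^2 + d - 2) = 4*d^3 - 2*d^2 + 8*d + 2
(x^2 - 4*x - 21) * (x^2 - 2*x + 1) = x^4 - 6*x^3 - 12*x^2 + 38*x - 21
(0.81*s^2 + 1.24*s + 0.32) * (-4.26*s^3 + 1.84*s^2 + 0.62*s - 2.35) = -3.4506*s^5 - 3.792*s^4 + 1.4206*s^3 - 0.5459*s^2 - 2.7156*s - 0.752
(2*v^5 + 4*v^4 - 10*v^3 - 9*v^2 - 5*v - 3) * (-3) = -6*v^5 - 12*v^4 + 30*v^3 + 27*v^2 + 15*v + 9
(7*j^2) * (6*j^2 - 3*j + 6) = 42*j^4 - 21*j^3 + 42*j^2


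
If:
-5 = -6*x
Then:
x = 5/6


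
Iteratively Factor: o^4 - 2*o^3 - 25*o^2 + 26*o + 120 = (o + 2)*(o^3 - 4*o^2 - 17*o + 60) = (o - 3)*(o + 2)*(o^2 - o - 20) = (o - 3)*(o + 2)*(o + 4)*(o - 5)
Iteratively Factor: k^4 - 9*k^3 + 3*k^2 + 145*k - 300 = (k + 4)*(k^3 - 13*k^2 + 55*k - 75) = (k - 5)*(k + 4)*(k^2 - 8*k + 15) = (k - 5)^2*(k + 4)*(k - 3)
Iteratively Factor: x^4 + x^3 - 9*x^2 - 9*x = (x)*(x^3 + x^2 - 9*x - 9) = x*(x - 3)*(x^2 + 4*x + 3) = x*(x - 3)*(x + 3)*(x + 1)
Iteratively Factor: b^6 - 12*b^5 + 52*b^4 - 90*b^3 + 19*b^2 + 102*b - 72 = (b - 1)*(b^5 - 11*b^4 + 41*b^3 - 49*b^2 - 30*b + 72) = (b - 2)*(b - 1)*(b^4 - 9*b^3 + 23*b^2 - 3*b - 36) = (b - 3)*(b - 2)*(b - 1)*(b^3 - 6*b^2 + 5*b + 12) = (b - 4)*(b - 3)*(b - 2)*(b - 1)*(b^2 - 2*b - 3) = (b - 4)*(b - 3)^2*(b - 2)*(b - 1)*(b + 1)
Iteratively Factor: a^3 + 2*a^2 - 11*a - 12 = (a + 4)*(a^2 - 2*a - 3) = (a + 1)*(a + 4)*(a - 3)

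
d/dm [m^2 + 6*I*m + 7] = 2*m + 6*I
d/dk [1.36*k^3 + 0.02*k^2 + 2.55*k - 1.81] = 4.08*k^2 + 0.04*k + 2.55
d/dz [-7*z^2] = -14*z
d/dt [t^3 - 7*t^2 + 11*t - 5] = 3*t^2 - 14*t + 11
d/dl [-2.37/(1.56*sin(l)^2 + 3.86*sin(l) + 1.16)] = (7.3944*sin(l) + 9.1482)*cos(l)/(1.56*sin(l)^2 + 3.86*sin(l) + 1.16)^2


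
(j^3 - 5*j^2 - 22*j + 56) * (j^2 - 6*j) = j^5 - 11*j^4 + 8*j^3 + 188*j^2 - 336*j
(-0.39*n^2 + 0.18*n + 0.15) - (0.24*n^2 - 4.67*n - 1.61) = -0.63*n^2 + 4.85*n + 1.76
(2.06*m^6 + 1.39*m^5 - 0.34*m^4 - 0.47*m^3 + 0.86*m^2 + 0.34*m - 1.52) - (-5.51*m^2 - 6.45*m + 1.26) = 2.06*m^6 + 1.39*m^5 - 0.34*m^4 - 0.47*m^3 + 6.37*m^2 + 6.79*m - 2.78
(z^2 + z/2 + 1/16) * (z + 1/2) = z^3 + z^2 + 5*z/16 + 1/32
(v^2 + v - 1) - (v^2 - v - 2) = 2*v + 1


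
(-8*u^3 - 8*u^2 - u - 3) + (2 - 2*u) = -8*u^3 - 8*u^2 - 3*u - 1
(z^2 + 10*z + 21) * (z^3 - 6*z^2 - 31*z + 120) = z^5 + 4*z^4 - 70*z^3 - 316*z^2 + 549*z + 2520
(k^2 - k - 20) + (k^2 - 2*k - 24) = 2*k^2 - 3*k - 44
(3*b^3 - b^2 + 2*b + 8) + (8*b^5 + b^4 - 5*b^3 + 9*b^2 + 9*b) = 8*b^5 + b^4 - 2*b^3 + 8*b^2 + 11*b + 8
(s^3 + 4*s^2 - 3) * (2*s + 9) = 2*s^4 + 17*s^3 + 36*s^2 - 6*s - 27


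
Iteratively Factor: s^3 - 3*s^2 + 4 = (s - 2)*(s^2 - s - 2) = (s - 2)*(s + 1)*(s - 2)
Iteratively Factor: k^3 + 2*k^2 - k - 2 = (k + 2)*(k^2 - 1) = (k - 1)*(k + 2)*(k + 1)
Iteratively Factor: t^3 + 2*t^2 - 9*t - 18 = (t - 3)*(t^2 + 5*t + 6) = (t - 3)*(t + 2)*(t + 3)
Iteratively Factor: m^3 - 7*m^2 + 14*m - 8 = (m - 2)*(m^2 - 5*m + 4) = (m - 4)*(m - 2)*(m - 1)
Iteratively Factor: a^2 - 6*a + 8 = (a - 2)*(a - 4)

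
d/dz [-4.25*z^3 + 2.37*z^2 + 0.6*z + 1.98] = -12.75*z^2 + 4.74*z + 0.6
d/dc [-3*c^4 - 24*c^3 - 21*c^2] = 6*c*(-2*c^2 - 12*c - 7)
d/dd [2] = 0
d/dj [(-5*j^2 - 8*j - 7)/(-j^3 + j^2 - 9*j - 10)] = (-5*j^4 - 16*j^3 + 32*j^2 + 114*j + 17)/(j^6 - 2*j^5 + 19*j^4 + 2*j^3 + 61*j^2 + 180*j + 100)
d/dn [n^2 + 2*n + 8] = 2*n + 2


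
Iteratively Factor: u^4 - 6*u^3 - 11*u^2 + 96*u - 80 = (u - 5)*(u^3 - u^2 - 16*u + 16) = (u - 5)*(u + 4)*(u^2 - 5*u + 4) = (u - 5)*(u - 4)*(u + 4)*(u - 1)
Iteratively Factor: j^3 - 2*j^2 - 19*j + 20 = (j + 4)*(j^2 - 6*j + 5) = (j - 1)*(j + 4)*(j - 5)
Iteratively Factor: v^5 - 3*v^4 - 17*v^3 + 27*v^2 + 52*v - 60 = (v - 2)*(v^4 - v^3 - 19*v^2 - 11*v + 30) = (v - 5)*(v - 2)*(v^3 + 4*v^2 + v - 6) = (v - 5)*(v - 2)*(v - 1)*(v^2 + 5*v + 6) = (v - 5)*(v - 2)*(v - 1)*(v + 2)*(v + 3)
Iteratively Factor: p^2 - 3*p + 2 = (p - 1)*(p - 2)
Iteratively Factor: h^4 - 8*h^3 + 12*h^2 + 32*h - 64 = (h - 2)*(h^3 - 6*h^2 + 32) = (h - 4)*(h - 2)*(h^2 - 2*h - 8) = (h - 4)*(h - 2)*(h + 2)*(h - 4)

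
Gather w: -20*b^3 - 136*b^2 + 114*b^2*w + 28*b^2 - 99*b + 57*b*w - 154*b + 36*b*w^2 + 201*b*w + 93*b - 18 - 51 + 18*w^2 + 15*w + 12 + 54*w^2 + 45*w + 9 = -20*b^3 - 108*b^2 - 160*b + w^2*(36*b + 72) + w*(114*b^2 + 258*b + 60) - 48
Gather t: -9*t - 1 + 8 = 7 - 9*t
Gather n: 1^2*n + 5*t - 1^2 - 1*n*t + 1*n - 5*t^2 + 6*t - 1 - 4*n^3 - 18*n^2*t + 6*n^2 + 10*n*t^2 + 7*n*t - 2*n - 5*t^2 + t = -4*n^3 + n^2*(6 - 18*t) + n*(10*t^2 + 6*t) - 10*t^2 + 12*t - 2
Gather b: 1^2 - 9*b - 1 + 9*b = 0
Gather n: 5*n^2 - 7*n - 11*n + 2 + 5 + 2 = 5*n^2 - 18*n + 9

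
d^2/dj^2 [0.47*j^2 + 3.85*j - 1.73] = 0.940000000000000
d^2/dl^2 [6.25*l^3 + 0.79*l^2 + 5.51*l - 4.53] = 37.5*l + 1.58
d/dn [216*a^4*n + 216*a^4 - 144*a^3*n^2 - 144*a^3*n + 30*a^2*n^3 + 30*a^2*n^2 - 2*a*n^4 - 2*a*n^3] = 2*a*(108*a^3 - 144*a^2*n - 72*a^2 + 45*a*n^2 + 30*a*n - 4*n^3 - 3*n^2)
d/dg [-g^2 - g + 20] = -2*g - 1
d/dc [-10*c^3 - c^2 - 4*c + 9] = -30*c^2 - 2*c - 4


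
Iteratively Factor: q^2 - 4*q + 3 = (q - 1)*(q - 3)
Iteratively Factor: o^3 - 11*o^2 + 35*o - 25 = (o - 5)*(o^2 - 6*o + 5) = (o - 5)*(o - 1)*(o - 5)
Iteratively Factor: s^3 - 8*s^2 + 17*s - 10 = (s - 2)*(s^2 - 6*s + 5) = (s - 5)*(s - 2)*(s - 1)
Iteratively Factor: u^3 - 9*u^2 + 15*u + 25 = (u + 1)*(u^2 - 10*u + 25) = (u - 5)*(u + 1)*(u - 5)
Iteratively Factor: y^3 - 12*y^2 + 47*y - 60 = (y - 5)*(y^2 - 7*y + 12) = (y - 5)*(y - 4)*(y - 3)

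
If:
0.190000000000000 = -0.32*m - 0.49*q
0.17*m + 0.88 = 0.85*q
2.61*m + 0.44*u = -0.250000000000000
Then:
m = -1.67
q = 0.70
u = 9.33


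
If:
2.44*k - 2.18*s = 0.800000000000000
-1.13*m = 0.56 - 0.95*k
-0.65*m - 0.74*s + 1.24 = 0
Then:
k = 1.33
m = 0.63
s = 1.13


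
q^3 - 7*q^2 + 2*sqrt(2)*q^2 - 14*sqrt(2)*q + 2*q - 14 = (q - 7)*(q + sqrt(2))^2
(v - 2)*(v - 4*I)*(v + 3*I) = v^3 - 2*v^2 - I*v^2 + 12*v + 2*I*v - 24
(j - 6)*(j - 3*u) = j^2 - 3*j*u - 6*j + 18*u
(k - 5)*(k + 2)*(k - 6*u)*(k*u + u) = k^4*u - 6*k^3*u^2 - 2*k^3*u + 12*k^2*u^2 - 13*k^2*u + 78*k*u^2 - 10*k*u + 60*u^2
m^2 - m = m*(m - 1)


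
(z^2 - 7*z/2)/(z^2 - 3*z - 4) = z*(7 - 2*z)/(2*(-z^2 + 3*z + 4))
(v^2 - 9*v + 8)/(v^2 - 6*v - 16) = (v - 1)/(v + 2)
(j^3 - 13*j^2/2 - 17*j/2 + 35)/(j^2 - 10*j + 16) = (2*j^2 - 9*j - 35)/(2*(j - 8))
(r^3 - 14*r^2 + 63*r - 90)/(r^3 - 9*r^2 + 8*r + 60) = (r - 3)/(r + 2)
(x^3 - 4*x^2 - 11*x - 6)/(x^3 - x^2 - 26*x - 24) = (x + 1)/(x + 4)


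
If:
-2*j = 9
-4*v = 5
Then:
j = -9/2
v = -5/4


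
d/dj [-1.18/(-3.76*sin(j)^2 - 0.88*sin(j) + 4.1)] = -(8.8736*sin(j) + 1.0384)*cos(j)/(3.76*sin(j)^2 + 0.88*sin(j) - 4.1)^2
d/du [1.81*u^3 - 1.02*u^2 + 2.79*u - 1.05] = 5.43*u^2 - 2.04*u + 2.79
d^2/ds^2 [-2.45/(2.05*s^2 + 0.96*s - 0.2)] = (20.59225*s^2 + 9.6432*s - 2.45*(4.1*s + 0.96)*(8.2*s + 1.92) - 2.009)/(2.05*s^2 + 0.96*s - 0.2)^3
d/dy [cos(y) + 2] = -sin(y)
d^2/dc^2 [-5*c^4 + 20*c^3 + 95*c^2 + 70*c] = -60*c^2 + 120*c + 190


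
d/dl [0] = 0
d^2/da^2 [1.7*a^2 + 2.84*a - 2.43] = 3.40000000000000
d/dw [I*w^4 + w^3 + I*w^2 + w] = 4*I*w^3 + 3*w^2 + 2*I*w + 1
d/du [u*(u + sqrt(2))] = 2*u + sqrt(2)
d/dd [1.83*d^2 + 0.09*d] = 3.66*d + 0.09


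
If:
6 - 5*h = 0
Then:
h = 6/5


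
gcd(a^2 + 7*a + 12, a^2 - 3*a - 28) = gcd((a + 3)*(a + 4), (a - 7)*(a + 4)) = a + 4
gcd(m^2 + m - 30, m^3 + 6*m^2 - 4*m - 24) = m + 6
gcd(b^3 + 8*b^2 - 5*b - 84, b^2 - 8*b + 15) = b - 3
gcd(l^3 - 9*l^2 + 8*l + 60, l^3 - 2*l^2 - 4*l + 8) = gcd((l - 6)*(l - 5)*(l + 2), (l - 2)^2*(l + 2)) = l + 2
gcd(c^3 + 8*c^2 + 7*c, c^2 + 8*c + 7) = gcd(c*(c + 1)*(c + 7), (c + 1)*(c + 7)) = c^2 + 8*c + 7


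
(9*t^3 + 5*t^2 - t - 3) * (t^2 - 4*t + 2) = 9*t^5 - 31*t^4 - 3*t^3 + 11*t^2 + 10*t - 6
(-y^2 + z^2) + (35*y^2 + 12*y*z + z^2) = 34*y^2 + 12*y*z + 2*z^2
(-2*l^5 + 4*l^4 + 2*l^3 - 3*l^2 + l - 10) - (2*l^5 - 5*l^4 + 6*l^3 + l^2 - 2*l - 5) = -4*l^5 + 9*l^4 - 4*l^3 - 4*l^2 + 3*l - 5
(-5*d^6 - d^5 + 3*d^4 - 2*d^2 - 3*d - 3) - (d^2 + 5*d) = -5*d^6 - d^5 + 3*d^4 - 3*d^2 - 8*d - 3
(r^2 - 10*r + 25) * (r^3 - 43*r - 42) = r^5 - 10*r^4 - 18*r^3 + 388*r^2 - 655*r - 1050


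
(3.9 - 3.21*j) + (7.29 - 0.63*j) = 11.19 - 3.84*j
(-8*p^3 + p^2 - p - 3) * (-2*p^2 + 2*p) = 16*p^5 - 18*p^4 + 4*p^3 + 4*p^2 - 6*p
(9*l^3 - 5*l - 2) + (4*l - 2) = 9*l^3 - l - 4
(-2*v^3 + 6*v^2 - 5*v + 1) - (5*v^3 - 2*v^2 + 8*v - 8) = -7*v^3 + 8*v^2 - 13*v + 9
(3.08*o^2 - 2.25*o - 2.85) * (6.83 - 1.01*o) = -3.1108*o^3 + 23.3089*o^2 - 12.489*o - 19.4655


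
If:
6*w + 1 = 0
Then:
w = -1/6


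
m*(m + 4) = m^2 + 4*m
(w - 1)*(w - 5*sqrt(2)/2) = w^2 - 5*sqrt(2)*w/2 - w + 5*sqrt(2)/2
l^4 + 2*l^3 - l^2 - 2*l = l*(l - 1)*(l + 1)*(l + 2)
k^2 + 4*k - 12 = (k - 2)*(k + 6)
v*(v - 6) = v^2 - 6*v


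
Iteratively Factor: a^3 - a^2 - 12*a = (a)*(a^2 - a - 12) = a*(a - 4)*(a + 3)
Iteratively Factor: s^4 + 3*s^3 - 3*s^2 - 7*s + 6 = (s + 2)*(s^3 + s^2 - 5*s + 3) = (s - 1)*(s + 2)*(s^2 + 2*s - 3) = (s - 1)*(s + 2)*(s + 3)*(s - 1)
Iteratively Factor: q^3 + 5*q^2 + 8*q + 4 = (q + 2)*(q^2 + 3*q + 2) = (q + 1)*(q + 2)*(q + 2)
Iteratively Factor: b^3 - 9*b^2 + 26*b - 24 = (b - 4)*(b^2 - 5*b + 6) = (b - 4)*(b - 2)*(b - 3)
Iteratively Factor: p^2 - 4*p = (p)*(p - 4)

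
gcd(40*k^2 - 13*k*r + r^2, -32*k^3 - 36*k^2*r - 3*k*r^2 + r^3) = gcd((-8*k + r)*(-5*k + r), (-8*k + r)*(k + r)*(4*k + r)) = -8*k + r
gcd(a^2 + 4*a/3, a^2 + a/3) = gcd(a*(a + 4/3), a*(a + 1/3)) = a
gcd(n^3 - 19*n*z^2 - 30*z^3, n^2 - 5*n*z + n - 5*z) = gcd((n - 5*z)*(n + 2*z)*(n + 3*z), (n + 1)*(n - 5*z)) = -n + 5*z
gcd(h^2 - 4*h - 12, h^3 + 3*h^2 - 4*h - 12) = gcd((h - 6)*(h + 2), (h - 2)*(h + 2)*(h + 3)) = h + 2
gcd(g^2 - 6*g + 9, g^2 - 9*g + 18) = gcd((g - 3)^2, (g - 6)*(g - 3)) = g - 3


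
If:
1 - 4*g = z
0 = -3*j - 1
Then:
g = 1/4 - z/4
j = -1/3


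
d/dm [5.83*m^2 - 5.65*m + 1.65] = 11.66*m - 5.65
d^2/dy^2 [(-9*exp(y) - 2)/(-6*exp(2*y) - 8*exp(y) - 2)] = (81*exp(4*y) - 36*exp(3*y) - 90*exp(2*y) - 28*exp(y) + 1)*exp(y)/(2*(27*exp(6*y) + 108*exp(5*y) + 171*exp(4*y) + 136*exp(3*y) + 57*exp(2*y) + 12*exp(y) + 1))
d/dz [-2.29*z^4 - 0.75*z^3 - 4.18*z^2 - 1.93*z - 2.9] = -9.16*z^3 - 2.25*z^2 - 8.36*z - 1.93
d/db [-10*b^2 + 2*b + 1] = 2 - 20*b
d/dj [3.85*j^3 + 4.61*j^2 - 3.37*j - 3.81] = 11.55*j^2 + 9.22*j - 3.37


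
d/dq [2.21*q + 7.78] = 2.21000000000000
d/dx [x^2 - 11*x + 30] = 2*x - 11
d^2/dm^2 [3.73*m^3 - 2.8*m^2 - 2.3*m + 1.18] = 22.38*m - 5.6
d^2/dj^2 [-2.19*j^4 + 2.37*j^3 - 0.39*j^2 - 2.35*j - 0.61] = -26.28*j^2 + 14.22*j - 0.78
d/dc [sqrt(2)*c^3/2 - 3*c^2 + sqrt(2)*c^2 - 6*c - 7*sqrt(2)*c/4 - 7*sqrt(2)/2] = 3*sqrt(2)*c^2/2 - 6*c + 2*sqrt(2)*c - 6 - 7*sqrt(2)/4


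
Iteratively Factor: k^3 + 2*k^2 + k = (k + 1)*(k^2 + k) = k*(k + 1)*(k + 1)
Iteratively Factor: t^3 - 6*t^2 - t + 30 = (t - 3)*(t^2 - 3*t - 10) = (t - 5)*(t - 3)*(t + 2)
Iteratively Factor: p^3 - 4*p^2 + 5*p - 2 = (p - 1)*(p^2 - 3*p + 2) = (p - 1)^2*(p - 2)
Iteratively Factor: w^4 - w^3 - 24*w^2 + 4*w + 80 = (w + 2)*(w^3 - 3*w^2 - 18*w + 40) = (w - 2)*(w + 2)*(w^2 - w - 20) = (w - 5)*(w - 2)*(w + 2)*(w + 4)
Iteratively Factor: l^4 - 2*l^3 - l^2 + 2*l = (l + 1)*(l^3 - 3*l^2 + 2*l) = l*(l + 1)*(l^2 - 3*l + 2) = l*(l - 2)*(l + 1)*(l - 1)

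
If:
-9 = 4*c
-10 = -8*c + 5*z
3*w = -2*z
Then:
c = -9/4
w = 56/15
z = -28/5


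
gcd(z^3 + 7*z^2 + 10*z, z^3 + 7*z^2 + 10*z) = z^3 + 7*z^2 + 10*z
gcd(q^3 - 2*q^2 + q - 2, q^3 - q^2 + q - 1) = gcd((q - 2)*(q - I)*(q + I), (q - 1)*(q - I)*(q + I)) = q^2 + 1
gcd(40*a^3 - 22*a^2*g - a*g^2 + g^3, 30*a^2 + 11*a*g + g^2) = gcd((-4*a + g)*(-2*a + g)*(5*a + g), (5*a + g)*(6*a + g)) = 5*a + g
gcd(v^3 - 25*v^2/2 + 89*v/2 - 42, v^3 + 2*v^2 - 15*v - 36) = v - 4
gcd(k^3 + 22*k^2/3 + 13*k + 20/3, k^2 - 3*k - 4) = k + 1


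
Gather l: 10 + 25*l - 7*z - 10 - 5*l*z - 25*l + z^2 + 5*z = -5*l*z + z^2 - 2*z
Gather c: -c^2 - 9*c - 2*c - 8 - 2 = -c^2 - 11*c - 10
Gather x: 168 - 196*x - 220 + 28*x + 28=-168*x - 24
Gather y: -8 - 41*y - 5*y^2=-5*y^2 - 41*y - 8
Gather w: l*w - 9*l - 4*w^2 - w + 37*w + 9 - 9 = -9*l - 4*w^2 + w*(l + 36)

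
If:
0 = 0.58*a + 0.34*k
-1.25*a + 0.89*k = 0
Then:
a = 0.00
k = 0.00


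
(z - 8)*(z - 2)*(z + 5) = z^3 - 5*z^2 - 34*z + 80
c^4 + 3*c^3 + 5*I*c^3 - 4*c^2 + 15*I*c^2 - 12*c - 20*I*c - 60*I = (c - 2)*(c + 2)*(c + 3)*(c + 5*I)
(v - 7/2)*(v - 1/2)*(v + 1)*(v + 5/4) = v^4 - 7*v^3/4 - 6*v^2 - 17*v/16 + 35/16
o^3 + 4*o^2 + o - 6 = (o - 1)*(o + 2)*(o + 3)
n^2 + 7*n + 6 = (n + 1)*(n + 6)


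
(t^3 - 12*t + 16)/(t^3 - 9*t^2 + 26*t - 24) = (t^2 + 2*t - 8)/(t^2 - 7*t + 12)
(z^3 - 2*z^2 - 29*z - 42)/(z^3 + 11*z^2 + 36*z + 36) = (z - 7)/(z + 6)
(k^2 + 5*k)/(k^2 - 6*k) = (k + 5)/(k - 6)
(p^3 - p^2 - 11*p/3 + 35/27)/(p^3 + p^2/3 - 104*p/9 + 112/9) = (9*p^2 + 12*p - 5)/(3*(3*p^2 + 8*p - 16))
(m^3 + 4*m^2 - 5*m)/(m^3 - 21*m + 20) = m/(m - 4)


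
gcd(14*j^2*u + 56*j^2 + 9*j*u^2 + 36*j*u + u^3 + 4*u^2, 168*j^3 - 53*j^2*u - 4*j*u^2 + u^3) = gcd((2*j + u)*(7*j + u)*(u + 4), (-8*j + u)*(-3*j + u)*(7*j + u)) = 7*j + u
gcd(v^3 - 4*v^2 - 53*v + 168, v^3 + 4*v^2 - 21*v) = v^2 + 4*v - 21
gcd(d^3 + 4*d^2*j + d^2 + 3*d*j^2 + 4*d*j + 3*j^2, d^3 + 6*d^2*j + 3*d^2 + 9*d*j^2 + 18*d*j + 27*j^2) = d + 3*j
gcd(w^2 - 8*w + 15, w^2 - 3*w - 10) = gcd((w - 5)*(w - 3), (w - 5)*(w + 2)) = w - 5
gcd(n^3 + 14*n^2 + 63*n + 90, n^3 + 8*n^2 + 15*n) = n^2 + 8*n + 15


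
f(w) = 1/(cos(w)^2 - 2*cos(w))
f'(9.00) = -0.22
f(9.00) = 0.38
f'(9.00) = -0.22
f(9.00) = 0.38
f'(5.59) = 0.33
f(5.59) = -1.06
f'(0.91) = -0.84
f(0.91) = -1.18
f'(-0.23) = 0.01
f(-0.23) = -1.00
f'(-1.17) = 2.85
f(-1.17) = -1.59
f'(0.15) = -0.00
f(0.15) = -1.00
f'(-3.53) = -0.20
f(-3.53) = 0.37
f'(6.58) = -0.03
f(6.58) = -1.00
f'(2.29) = -0.81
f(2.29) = 0.57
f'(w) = (2*sin(w)*cos(w) - 2*sin(w))/(cos(w)^2 - 2*cos(w))^2 = 2*(-sin(w)/cos(w)^2 + tan(w))/(cos(w) - 2)^2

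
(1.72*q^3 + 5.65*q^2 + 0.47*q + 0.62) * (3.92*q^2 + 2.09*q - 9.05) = 6.7424*q^5 + 25.7428*q^4 - 1.9151*q^3 - 47.7198*q^2 - 2.9577*q - 5.611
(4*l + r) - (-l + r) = 5*l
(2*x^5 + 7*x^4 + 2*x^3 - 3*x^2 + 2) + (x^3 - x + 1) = 2*x^5 + 7*x^4 + 3*x^3 - 3*x^2 - x + 3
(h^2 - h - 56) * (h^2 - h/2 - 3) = h^4 - 3*h^3/2 - 117*h^2/2 + 31*h + 168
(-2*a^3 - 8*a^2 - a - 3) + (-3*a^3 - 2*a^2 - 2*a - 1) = -5*a^3 - 10*a^2 - 3*a - 4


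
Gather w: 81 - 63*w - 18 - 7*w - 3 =60 - 70*w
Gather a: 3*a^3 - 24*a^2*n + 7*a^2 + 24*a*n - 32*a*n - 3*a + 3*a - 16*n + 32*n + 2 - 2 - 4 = 3*a^3 + a^2*(7 - 24*n) - 8*a*n + 16*n - 4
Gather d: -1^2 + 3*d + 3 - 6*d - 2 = -3*d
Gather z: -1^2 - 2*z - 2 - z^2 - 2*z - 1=-z^2 - 4*z - 4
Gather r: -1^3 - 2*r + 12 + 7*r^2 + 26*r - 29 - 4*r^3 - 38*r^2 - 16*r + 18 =-4*r^3 - 31*r^2 + 8*r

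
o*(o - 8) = o^2 - 8*o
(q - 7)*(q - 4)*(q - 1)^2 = q^4 - 13*q^3 + 51*q^2 - 67*q + 28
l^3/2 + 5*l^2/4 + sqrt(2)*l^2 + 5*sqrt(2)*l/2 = l*(l/2 + sqrt(2))*(l + 5/2)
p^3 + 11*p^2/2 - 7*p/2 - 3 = (p - 1)*(p + 1/2)*(p + 6)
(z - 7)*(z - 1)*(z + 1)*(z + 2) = z^4 - 5*z^3 - 15*z^2 + 5*z + 14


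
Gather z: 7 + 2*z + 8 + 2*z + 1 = 4*z + 16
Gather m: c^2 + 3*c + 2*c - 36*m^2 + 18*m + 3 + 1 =c^2 + 5*c - 36*m^2 + 18*m + 4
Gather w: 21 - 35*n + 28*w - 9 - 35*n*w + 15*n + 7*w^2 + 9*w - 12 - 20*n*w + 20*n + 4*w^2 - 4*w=11*w^2 + w*(33 - 55*n)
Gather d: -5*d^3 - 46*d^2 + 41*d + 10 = -5*d^3 - 46*d^2 + 41*d + 10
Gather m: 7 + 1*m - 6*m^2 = -6*m^2 + m + 7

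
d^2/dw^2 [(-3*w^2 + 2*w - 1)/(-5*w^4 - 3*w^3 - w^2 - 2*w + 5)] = 2*(225*w^8 - 165*w^7 + 22*w^6 - 39*w^5 + 987*w^4 - 137*w^3 + 36*w^2 + 21*w + 64)/(125*w^12 + 225*w^11 + 210*w^10 + 267*w^9 - 153*w^8 - 327*w^7 - 188*w^6 - 348*w^5 + 192*w^4 + 173*w^3 + 15*w^2 + 150*w - 125)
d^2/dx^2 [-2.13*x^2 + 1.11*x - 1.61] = -4.26000000000000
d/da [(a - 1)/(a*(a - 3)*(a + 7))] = (-2*a^3 - a^2 + 8*a - 21)/(a^2*(a^4 + 8*a^3 - 26*a^2 - 168*a + 441))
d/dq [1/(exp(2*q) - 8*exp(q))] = 2*(4 - exp(q))*exp(-q)/(exp(q) - 8)^2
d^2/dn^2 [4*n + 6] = 0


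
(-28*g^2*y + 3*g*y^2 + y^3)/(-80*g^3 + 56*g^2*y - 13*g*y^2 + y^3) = y*(7*g + y)/(20*g^2 - 9*g*y + y^2)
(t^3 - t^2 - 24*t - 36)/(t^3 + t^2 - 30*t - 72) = (t + 2)/(t + 4)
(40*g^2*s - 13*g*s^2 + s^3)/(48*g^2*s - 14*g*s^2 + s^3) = (-5*g + s)/(-6*g + s)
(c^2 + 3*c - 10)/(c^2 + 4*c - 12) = (c + 5)/(c + 6)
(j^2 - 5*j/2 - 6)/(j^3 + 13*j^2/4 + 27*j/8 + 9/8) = 4*(j - 4)/(4*j^2 + 7*j + 3)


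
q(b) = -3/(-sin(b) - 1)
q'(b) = -3*cos(b)/(-sin(b) - 1)^2 = -3*cos(b)/(sin(b) + 1)^2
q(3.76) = 7.14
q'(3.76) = 13.84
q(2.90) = 2.42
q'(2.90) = 1.90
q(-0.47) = 5.48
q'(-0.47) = -8.94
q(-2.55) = 6.78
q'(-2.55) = 12.73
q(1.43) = 1.51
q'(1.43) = -0.11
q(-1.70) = 359.92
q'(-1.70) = 5563.60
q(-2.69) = 5.32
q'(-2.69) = 8.50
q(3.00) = 2.63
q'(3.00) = 2.28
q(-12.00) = 1.95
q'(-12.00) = -1.07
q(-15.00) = 8.58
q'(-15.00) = 18.64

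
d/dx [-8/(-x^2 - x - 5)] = 8*(-2*x - 1)/(x^2 + x + 5)^2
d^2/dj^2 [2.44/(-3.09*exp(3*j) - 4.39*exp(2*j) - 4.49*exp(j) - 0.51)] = (-2.44*(9.27*exp(2*j) + 8.78*exp(j) + 4.49)*(18.54*exp(2*j) + 17.56*exp(j) + 8.98)*exp(j) + (67.8564*exp(2*j) + 42.8464*exp(j) + 10.9556)*(3.09*exp(3*j) + 4.39*exp(2*j) + 4.49*exp(j) + 0.51))*exp(j)/(3.09*exp(3*j) + 4.39*exp(2*j) + 4.49*exp(j) + 0.51)^3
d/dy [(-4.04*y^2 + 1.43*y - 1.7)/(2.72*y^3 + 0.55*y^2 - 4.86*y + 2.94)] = (10.9888*y^4 - 7.7792*y^3 + 32.7199*y^2 - 21.8852*y - 4.0578)/(7.3984*y^6 + 2.992*y^5 - 26.1359*y^4 + 10.6476*y^3 + 26.8536*y^2 - 28.5768*y + 8.6436)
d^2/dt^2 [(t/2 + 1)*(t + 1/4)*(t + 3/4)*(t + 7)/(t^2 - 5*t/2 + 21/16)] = (4096*t^6 - 30720*t^5 + 92928*t^4 + 396416*t^3 - 702576*t^2 - 121968*t + 427539)/(4096*t^6 - 30720*t^5 + 92928*t^4 - 144640*t^3 + 121968*t^2 - 52920*t + 9261)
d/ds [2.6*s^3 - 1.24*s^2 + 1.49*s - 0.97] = 7.8*s^2 - 2.48*s + 1.49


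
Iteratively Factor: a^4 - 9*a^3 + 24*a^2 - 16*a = (a)*(a^3 - 9*a^2 + 24*a - 16) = a*(a - 4)*(a^2 - 5*a + 4) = a*(a - 4)^2*(a - 1)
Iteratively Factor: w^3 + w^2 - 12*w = (w - 3)*(w^2 + 4*w) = (w - 3)*(w + 4)*(w)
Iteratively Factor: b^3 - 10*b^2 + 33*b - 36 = (b - 4)*(b^2 - 6*b + 9) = (b - 4)*(b - 3)*(b - 3)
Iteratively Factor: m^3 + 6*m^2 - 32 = (m + 4)*(m^2 + 2*m - 8) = (m + 4)^2*(m - 2)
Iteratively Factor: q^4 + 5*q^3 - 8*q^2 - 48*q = (q - 3)*(q^3 + 8*q^2 + 16*q) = (q - 3)*(q + 4)*(q^2 + 4*q) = q*(q - 3)*(q + 4)*(q + 4)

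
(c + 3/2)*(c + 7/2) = c^2 + 5*c + 21/4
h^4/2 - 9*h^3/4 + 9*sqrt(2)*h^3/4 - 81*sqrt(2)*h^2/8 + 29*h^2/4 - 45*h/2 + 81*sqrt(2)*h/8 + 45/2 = (h/2 + sqrt(2))*(h - 3)*(h - 3/2)*(h + 5*sqrt(2)/2)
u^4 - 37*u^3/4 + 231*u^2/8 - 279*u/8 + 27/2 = (u - 4)*(u - 3)*(u - 3/2)*(u - 3/4)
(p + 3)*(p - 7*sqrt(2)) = p^2 - 7*sqrt(2)*p + 3*p - 21*sqrt(2)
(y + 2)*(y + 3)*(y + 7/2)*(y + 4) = y^4 + 25*y^3/2 + 115*y^2/2 + 115*y + 84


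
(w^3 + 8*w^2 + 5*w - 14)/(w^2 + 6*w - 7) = w + 2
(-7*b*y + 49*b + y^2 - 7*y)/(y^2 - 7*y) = (-7*b + y)/y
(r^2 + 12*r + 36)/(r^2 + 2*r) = (r^2 + 12*r + 36)/(r*(r + 2))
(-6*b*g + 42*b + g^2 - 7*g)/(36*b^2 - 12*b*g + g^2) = (7 - g)/(6*b - g)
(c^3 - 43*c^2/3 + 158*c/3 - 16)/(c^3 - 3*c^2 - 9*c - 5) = (-3*c^3 + 43*c^2 - 158*c + 48)/(3*(-c^3 + 3*c^2 + 9*c + 5))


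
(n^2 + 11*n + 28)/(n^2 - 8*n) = (n^2 + 11*n + 28)/(n*(n - 8))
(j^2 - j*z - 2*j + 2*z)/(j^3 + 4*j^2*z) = (j^2 - j*z - 2*j + 2*z)/(j^2*(j + 4*z))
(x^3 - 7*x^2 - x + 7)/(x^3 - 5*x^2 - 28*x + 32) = (x^2 - 6*x - 7)/(x^2 - 4*x - 32)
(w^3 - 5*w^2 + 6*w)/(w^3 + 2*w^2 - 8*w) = (w - 3)/(w + 4)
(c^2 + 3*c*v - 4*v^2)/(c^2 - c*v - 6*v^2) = (-c^2 - 3*c*v + 4*v^2)/(-c^2 + c*v + 6*v^2)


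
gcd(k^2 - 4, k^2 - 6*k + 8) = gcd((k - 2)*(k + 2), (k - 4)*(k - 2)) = k - 2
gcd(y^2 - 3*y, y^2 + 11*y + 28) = 1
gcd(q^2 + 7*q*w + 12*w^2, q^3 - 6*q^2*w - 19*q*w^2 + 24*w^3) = q + 3*w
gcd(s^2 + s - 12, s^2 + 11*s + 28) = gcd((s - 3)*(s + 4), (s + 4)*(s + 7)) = s + 4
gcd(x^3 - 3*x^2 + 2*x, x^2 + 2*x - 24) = 1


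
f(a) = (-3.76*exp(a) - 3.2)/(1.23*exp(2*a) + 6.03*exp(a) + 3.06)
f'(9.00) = 0.00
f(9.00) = 0.00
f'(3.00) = 0.11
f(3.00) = -0.13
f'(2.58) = 0.14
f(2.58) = -0.18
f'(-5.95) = 0.00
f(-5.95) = -1.04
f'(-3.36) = 0.03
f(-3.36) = -1.02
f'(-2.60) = 0.05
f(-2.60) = -0.99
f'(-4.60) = 0.01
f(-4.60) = -1.04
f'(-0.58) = 0.16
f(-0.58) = -0.78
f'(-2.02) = 0.08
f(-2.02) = -0.95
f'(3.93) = 0.05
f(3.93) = -0.06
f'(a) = (-3.76*exp(a) - 3.2)*(-2.46*exp(2*a) - 6.03*exp(a))/(1.23*exp(2*a) + 6.03*exp(a) + 3.06)^2 - 3.76*exp(a)/(1.23*exp(2*a) + 6.03*exp(a) + 3.06) = (4.6248*exp(2*a) + 7.872*exp(a) + 7.7904)*exp(a)/(1.5129*exp(4*a) + 14.8338*exp(3*a) + 43.8885*exp(2*a) + 36.9036*exp(a) + 9.3636)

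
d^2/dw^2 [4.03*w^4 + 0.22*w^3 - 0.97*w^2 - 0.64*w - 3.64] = 48.36*w^2 + 1.32*w - 1.94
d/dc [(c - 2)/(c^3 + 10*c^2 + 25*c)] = 2*(-c^2 + 3*c + 5)/(c^2*(c^3 + 15*c^2 + 75*c + 125))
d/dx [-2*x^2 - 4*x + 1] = -4*x - 4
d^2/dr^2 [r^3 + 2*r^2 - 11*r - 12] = 6*r + 4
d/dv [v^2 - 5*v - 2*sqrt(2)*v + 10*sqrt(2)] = 2*v - 5 - 2*sqrt(2)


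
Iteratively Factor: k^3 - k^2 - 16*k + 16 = (k + 4)*(k^2 - 5*k + 4) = (k - 4)*(k + 4)*(k - 1)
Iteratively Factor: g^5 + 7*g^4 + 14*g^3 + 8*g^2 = (g)*(g^4 + 7*g^3 + 14*g^2 + 8*g) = g*(g + 1)*(g^3 + 6*g^2 + 8*g) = g*(g + 1)*(g + 4)*(g^2 + 2*g) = g*(g + 1)*(g + 2)*(g + 4)*(g)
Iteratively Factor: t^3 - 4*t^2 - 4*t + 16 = (t - 2)*(t^2 - 2*t - 8) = (t - 4)*(t - 2)*(t + 2)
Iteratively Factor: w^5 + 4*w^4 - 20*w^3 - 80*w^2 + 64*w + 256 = (w - 4)*(w^4 + 8*w^3 + 12*w^2 - 32*w - 64) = (w - 4)*(w + 4)*(w^3 + 4*w^2 - 4*w - 16) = (w - 4)*(w + 2)*(w + 4)*(w^2 + 2*w - 8) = (w - 4)*(w + 2)*(w + 4)^2*(w - 2)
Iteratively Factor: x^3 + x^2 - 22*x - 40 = (x + 2)*(x^2 - x - 20) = (x + 2)*(x + 4)*(x - 5)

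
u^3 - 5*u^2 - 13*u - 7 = (u - 7)*(u + 1)^2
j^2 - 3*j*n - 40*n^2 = (j - 8*n)*(j + 5*n)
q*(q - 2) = q^2 - 2*q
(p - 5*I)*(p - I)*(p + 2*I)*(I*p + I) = I*p^4 + 4*p^3 + I*p^3 + 4*p^2 + 7*I*p^2 + 10*p + 7*I*p + 10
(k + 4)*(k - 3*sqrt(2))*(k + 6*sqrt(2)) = k^3 + 4*k^2 + 3*sqrt(2)*k^2 - 36*k + 12*sqrt(2)*k - 144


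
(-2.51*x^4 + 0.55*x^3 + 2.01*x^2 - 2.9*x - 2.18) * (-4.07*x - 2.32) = 10.2157*x^5 + 3.5847*x^4 - 9.4567*x^3 + 7.1398*x^2 + 15.6006*x + 5.0576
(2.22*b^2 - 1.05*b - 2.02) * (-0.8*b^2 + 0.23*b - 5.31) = -1.776*b^4 + 1.3506*b^3 - 10.4137*b^2 + 5.1109*b + 10.7262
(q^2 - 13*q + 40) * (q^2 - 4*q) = q^4 - 17*q^3 + 92*q^2 - 160*q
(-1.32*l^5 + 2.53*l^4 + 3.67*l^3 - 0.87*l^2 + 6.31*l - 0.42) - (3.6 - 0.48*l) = -1.32*l^5 + 2.53*l^4 + 3.67*l^3 - 0.87*l^2 + 6.79*l - 4.02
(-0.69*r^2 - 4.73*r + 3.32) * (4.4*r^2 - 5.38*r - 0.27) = -3.036*r^4 - 17.0998*r^3 + 40.2417*r^2 - 16.5845*r - 0.8964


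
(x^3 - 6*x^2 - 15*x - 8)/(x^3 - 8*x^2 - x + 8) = (x + 1)/(x - 1)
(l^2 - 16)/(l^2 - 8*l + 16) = (l + 4)/(l - 4)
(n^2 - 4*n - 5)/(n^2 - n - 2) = (n - 5)/(n - 2)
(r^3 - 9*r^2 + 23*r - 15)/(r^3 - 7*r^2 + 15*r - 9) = (r - 5)/(r - 3)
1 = 1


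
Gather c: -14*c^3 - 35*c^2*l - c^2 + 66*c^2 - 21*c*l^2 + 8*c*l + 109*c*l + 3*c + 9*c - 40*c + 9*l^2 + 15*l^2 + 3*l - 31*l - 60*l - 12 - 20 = -14*c^3 + c^2*(65 - 35*l) + c*(-21*l^2 + 117*l - 28) + 24*l^2 - 88*l - 32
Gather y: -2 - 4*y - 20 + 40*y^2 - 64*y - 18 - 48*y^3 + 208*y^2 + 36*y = -48*y^3 + 248*y^2 - 32*y - 40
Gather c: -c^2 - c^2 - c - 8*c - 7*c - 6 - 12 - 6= -2*c^2 - 16*c - 24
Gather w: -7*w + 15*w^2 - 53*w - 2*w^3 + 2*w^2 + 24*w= -2*w^3 + 17*w^2 - 36*w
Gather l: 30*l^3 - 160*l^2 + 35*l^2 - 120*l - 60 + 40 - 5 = 30*l^3 - 125*l^2 - 120*l - 25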